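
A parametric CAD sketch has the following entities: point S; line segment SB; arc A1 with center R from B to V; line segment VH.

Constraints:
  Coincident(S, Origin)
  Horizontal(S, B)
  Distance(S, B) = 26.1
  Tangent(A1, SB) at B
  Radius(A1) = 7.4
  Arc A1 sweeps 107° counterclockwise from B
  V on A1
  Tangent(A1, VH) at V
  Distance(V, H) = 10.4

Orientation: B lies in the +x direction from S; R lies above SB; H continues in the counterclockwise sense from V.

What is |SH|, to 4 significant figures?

35.90

S is at the origin; SB is horizontal with |SB| = 26.1 and B on the +x side, so B = (26.10, 0.000). Since A1 is tangent to SB there, RB ⟂ SB, so R = B + (0, 7.4) = (26.10, 7.400). On A1, B sits at bearing -90° from R; a 107° counterclockwise sweep puts V at bearing 17°, so V = R + 7.4·(cos 17°, sin 17°) = (33.18, 9.564). The tangent condition forces RV to be normal to VH, so VH runs along (−sin 17°, cos 17°); with |VH| = 10.4, H = (30.14, 19.51). Then |SH| = |H − S| = 35.90.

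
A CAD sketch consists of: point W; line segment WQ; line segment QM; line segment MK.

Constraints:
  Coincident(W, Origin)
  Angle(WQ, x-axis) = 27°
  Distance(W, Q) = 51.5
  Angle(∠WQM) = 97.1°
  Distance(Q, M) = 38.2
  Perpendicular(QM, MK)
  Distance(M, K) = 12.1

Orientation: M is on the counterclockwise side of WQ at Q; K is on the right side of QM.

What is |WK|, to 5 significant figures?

77.337

W is at the origin; WQ runs at 27.0° with length 51.5, so Q = 51.5·(cos 27.0°, sin 27.0°) = (45.887, 23.381). ∠WQM = 97.1°, so QM runs at 27.0° + (180° − 97.1°) = 109.90° from the x-axis; with |QM| = 38.2, M = Q + 38.2·(cos 109.90°, sin 109.90°) = (32.884, 59.300). QM is perpendicular to MK; with |MK| = 12.1 on the right of QM, K = M + 12.1·(0.94029, 0.34038) = (44.262, 63.418). Then |WK| = |K − W| = 77.337.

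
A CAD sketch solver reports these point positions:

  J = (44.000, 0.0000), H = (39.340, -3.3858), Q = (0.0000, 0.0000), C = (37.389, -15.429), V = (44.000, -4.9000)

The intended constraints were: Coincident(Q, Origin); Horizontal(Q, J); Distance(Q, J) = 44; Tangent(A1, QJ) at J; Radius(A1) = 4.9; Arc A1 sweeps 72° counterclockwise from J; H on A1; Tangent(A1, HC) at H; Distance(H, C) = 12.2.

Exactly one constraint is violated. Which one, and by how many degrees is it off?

Tangent(A1, HC) at H — off by 8.80°.

Q = (0.00, 0.00) ✓; Q.y = 0.00, J.y = 0.00 ✓; |QJ| = 44.00 ✓; ∠(VJ, JQ) = 90.00° ✓; |VJ| = 4.900 ✓; bearing(V→H) − bearing(V→J) = 72.00° ✓; |VH| = 4.900 ✓; ∠(VH, HC) = 81.20° ✗; |HC| = 12.20 ✓.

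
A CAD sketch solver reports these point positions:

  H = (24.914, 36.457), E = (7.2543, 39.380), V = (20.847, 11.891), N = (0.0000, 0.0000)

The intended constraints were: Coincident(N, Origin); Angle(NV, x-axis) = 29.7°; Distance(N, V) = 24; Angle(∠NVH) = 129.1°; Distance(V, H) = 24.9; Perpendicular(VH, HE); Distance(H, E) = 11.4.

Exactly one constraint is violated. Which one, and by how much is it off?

Distance(H, E) = 11.4 — off by 6.50.

N = (0.00, 0.00) ✓; NV at 29.70° ✓; |NV| = 24.00 ✓; ∠NVH = 129.1° ✓; |VH| = 24.90 ✓; ∠(VH, HE) = 90.00° ✓; |HE| = 17.90 ✗.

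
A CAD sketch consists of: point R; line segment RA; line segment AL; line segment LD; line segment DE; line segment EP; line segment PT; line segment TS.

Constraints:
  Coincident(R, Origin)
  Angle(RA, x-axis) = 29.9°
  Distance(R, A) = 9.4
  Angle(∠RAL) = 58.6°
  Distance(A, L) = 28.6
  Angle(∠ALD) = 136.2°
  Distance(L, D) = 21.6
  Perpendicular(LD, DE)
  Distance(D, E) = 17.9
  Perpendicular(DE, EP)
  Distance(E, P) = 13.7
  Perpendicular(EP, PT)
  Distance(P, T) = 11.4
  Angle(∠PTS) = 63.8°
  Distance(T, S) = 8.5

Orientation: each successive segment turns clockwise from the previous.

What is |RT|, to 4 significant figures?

25.00

R is at the origin; RA runs at 29.9° with length 9.4, so A = (8.149, 4.686). ∠RAL = 58.6° gives AL at -91.50° from the x-axis; with |AL| = 28.6, L = (7.400, -23.90). ∠ALD = 136.2° gives LD at -135.3° from the x-axis; with |LD| = 21.6, D = (-7.953, -39.10). The perpendicularity gives DE at right angles to LD, so DE runs at 134.7°; with |DE| = 17.9, E = (-20.54, -26.37). DE ⟂ EP, so EP runs at 44.70°; with |EP| = 13.7, P = (-10.81, -16.74). EP is perpendicular to PT, so PT runs at -45.30°; with |PT| = 11.4, T = (-2.787, -24.84). Then |RT| = |T − R| = 25.00.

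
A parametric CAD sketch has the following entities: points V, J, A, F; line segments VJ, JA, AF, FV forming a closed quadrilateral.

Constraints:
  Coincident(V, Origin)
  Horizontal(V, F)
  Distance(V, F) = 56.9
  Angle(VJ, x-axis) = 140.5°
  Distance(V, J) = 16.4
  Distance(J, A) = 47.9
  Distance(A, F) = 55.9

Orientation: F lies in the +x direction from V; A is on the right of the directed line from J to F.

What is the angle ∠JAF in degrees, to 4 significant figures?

84.94°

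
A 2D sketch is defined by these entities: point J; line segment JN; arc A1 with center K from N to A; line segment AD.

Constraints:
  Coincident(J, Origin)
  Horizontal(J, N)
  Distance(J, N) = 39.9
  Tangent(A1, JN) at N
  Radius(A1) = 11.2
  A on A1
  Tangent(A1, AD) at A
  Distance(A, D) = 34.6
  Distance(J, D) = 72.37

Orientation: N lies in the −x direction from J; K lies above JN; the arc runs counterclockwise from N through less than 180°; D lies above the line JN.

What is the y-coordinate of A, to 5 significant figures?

19.660

Checks: |JN| = 39.90 ✓; ∠(KN, NJ) = 90.00° ✓; |KN| = 11.20 ✓; |KA| = 11.20 ✓; ∠(KA, AD) = 90.00° ✓; |AD| = 34.60 ✓; |JD| = 72.37 ✓.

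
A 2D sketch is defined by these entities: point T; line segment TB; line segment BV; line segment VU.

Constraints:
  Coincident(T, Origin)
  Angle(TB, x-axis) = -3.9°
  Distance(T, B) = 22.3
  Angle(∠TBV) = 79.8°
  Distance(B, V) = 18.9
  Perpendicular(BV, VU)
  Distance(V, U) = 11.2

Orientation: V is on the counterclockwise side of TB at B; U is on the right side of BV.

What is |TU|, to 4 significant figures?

36.36

T is at the origin; TB runs at -3.9° with length 22.3, so B = 22.3·(cos -3.9°, sin -3.9°) = (22.25, -1.517). ∠TBV = 79.8°, so BV runs at -3.9° + (180° − 79.8°) = 96.30° from the x-axis; with |BV| = 18.9, V = B + 18.9·(cos 96.30°, sin 96.30°) = (20.17, 17.27). The perpendicularity gives VU at right angles to BV; with |VU| = 11.2 on the right of BV, U = V + 11.2·(0.9940, 0.1097) = (31.31, 18.50). Then |TU| = |U − T| = 36.36.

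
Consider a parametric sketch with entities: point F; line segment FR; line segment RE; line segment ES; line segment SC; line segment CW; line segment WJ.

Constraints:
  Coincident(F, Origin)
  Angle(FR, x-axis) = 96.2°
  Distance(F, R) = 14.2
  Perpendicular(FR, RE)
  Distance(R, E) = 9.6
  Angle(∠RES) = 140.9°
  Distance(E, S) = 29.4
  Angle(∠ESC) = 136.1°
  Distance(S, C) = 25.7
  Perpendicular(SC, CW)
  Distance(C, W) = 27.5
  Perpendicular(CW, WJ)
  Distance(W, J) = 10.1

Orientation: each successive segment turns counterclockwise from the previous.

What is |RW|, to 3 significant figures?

48.1

F is at the origin; FR runs at 96.2° with length 14.2, so R = (-1.53, 14.1). The perpendicularity gives RE at right angles to FR, so RE runs at -174°; with |RE| = 9.6, E = (-11.1, 13.1). ∠RES = 140.9° gives ES at -135° from the x-axis; with |ES| = 29.4, S = (-31.8, -7.82). ∠ESC = 136.1° gives SC at -90.8° from the x-axis; with |SC| = 25.7, C = (-32.1, -33.5). The perpendicularity gives CW at right angles to SC, so CW runs at -0.800°; with |CW| = 27.5, W = (-4.62, -33.9). Then |RW| = |W − R| = 48.1.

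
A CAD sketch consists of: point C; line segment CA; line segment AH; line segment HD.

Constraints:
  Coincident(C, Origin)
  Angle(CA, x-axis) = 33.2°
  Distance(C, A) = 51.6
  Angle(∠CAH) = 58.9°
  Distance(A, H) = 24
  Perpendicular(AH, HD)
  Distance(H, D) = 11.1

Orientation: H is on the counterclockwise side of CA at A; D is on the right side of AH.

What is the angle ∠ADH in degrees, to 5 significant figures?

65.179°

C is at the origin; CA runs at 33.2° with length 51.6, so A = 51.6·(cos 33.2°, sin 33.2°) = (43.177, 28.254). ∠CAH = 58.9°, so AH runs at 33.2° + (180° − 58.9°) = 154.30° from the x-axis; with |AH| = 24.0, H = A + 24.0·(cos 154.30°, sin 154.30°) = (21.551, 38.662). AH ⟂ HD; with |HD| = 11.1 on the right of AH, D = H + 11.1·(0.43366, 0.90108) = (26.365, 48.664). Then cos ∠ADH = DA·DH / (|DA||DH|), giving 65.179°.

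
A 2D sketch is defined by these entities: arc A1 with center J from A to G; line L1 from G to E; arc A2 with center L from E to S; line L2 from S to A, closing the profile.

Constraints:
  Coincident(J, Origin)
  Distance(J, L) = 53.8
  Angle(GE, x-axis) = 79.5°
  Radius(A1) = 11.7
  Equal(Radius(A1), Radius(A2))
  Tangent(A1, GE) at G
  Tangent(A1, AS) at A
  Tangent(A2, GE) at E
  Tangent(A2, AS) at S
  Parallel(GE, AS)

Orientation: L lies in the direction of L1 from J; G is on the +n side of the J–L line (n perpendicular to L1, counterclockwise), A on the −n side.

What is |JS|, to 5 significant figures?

55.058

The slot axis is L1's direction at 79.5°, so u = (cos 79.5°, sin 79.5°) = (0.18224, 0.98325) and n = (−sin 79.5°, cos 79.5°) = (-0.98325, 0.18224). J is at the origin and L lies 53.8 along u from J, so L = 53.8·u = (9.8043, 52.899). Tangency of A1 to both parallel lines with radius 11.7 puts G and A at J ± 11.7·n: G = (-11.504, 2.1322), A = (11.504, -2.1322). Equal radii place E and S the same way about L: E = L + 11.7·n = (-1.6998, 55.031), S = L − 11.7·n = (21.308, 50.767). Then |JS| = |S − J| = 55.058.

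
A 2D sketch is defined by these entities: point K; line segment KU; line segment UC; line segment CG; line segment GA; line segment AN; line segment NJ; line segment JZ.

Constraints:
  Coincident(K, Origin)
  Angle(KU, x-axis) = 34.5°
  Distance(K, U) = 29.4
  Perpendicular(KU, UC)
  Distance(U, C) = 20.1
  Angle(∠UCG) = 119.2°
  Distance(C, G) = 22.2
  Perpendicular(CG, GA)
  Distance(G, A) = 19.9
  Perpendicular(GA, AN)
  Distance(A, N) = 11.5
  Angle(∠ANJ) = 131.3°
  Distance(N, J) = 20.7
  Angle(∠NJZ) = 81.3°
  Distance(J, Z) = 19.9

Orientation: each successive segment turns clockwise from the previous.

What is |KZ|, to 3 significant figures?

38.3

K is at the origin; KU runs at 34.5° with length 29.4, so U = (24.2, 16.7). The perpendicularity gives UC at right angles to KU, so UC runs at -55.5°; with |UC| = 20.1, C = (35.6, 0.0874). ∠UCG = 119.2° gives CG at -116° from the x-axis; with |CG| = 22.2, G = (25.8, -19.8). The perpendicularity gives GA at right angles to CG, so GA runs at 154°; with |GA| = 19.9, A = (7.94, -11.0). The perpendicularity gives AN at right angles to GA, so AN runs at 63.7°; with |AN| = 11.5, N = (13.0, -0.688). ∠ANJ = 131.3° gives NJ at 15.0° from the x-axis; with |NJ| = 20.7, J = (33.0, 4.67). ∠NJZ = 81.3° gives JZ at -83.7° from the x-axis; with |JZ| = 19.9, Z = (35.2, -15.1). Then |KZ| = |Z − K| = 38.3.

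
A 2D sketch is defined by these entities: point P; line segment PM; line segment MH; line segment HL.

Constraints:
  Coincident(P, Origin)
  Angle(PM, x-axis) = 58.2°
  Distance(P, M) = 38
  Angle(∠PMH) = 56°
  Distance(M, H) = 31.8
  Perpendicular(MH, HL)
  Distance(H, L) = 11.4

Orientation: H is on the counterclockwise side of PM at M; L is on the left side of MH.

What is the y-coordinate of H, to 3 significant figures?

31.1

P is at the origin; PM runs at 58.2° with length 38.0, so M = 38.0·(cos 58.2°, sin 58.2°) = (20.0, 32.3). ∠PMH = 56.0°, so MH runs at 58.2° + (180° − 56.0°) = 182° from the x-axis; with |MH| = 31.8, H = M + 31.8·(cos 182°, sin 182°) = (-11.8, 31.1). So H.y = 31.1.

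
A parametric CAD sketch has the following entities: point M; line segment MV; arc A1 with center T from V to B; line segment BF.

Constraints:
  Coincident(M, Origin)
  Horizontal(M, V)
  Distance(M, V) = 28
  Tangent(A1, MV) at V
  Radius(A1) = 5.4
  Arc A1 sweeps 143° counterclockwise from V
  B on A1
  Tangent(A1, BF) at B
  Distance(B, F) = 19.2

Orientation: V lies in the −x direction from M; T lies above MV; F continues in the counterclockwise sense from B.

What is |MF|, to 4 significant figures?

45.38

M is at the origin; MV is horizontal with |MV| = 28.0 and V on the −x side, so V = (-28.00, 0.000). Since A1 is tangent to MV there, TV ⟂ MV, so T = V + (0, 5.4) = (-28.00, 5.400). On A1, V sits at bearing -90° from T; a 143° counterclockwise sweep puts B at bearing 53°, so B = T + 5.4·(cos 53°, sin 53°) = (-24.75, 9.713). Tangency of A1 to BF means the radius TB is perpendicular to BF, so BF runs along (−sin 53°, cos 53°); with |BF| = 19.2, F = (-40.08, 21.27). Then |MF| = |F − M| = 45.38.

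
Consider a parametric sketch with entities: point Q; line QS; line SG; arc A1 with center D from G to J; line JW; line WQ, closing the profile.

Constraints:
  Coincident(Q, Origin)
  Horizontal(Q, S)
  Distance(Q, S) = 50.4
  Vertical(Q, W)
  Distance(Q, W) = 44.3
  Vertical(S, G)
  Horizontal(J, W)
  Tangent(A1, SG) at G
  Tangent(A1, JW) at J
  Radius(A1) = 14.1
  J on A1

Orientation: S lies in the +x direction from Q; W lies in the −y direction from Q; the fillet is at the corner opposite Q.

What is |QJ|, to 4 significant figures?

57.27

The virtual corner opposite Q is at (50.40, -44.30). The tangent condition forces DG to be normal to SG and tangency of A1 to JW means the radius DJ is perpendicular to JW, with radius 14.1, so the center D sits 14.1 in from both sides at D = (36.30, -30.20). That places the tangent points at G = (50.40, -30.20) on SG and J = (36.30, -44.30) on JW. Then |QJ| = |J − Q| = 57.27.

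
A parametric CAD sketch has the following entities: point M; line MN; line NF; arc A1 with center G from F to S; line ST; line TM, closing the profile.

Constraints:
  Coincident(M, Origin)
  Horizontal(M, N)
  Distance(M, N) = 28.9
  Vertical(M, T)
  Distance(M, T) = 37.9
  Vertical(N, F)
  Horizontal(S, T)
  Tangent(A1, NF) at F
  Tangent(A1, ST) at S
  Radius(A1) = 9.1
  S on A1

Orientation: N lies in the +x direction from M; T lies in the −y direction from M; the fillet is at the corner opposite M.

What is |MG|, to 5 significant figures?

34.950

M is at the origin; MN is horizontal with |MN| = 28.9 and N on the +x side, so N = (28.900, 0.0000). M and T share the same x with |MT| = 37.9 and T on the −y side, so T = (0.0000, -37.900). The virtual corner opposite M is at (28.900, -37.900). The tangent condition forces GF to be normal to NF and tangency of A1 to ST means the radius GS is perpendicular to ST, with radius 9.1, so the center G sits 9.1 in from both sides at G = (19.800, -28.800). Then |MG| = |G − M| = 34.950.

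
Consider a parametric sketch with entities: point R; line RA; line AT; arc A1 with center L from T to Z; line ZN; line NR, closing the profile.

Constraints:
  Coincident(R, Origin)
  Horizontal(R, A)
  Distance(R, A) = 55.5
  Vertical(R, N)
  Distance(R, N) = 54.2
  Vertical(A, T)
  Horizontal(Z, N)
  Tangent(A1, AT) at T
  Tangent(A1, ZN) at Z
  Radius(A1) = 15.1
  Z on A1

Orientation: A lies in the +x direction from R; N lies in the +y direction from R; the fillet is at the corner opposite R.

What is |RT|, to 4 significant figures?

67.89

R is at the origin; R and A share the same y with |RA| = 55.5 and A on the +x side, so A = (55.50, 0.000). R and N share the same x with |RN| = 54.2 and N on the +y side, so N = (0.000, 54.20). The virtual corner opposite R is at (55.50, 54.20). A1 meets AT tangentially, so LT is at right angles to AT and since A1 is tangent to ZN there, LZ ⟂ ZN, with radius 15.1, so the center L sits 15.1 in from both sides at L = (40.40, 39.10). That places the tangent points at T = (55.50, 39.10) on AT and Z = (40.40, 54.20) on ZN. Then |RT| = |T − R| = 67.89.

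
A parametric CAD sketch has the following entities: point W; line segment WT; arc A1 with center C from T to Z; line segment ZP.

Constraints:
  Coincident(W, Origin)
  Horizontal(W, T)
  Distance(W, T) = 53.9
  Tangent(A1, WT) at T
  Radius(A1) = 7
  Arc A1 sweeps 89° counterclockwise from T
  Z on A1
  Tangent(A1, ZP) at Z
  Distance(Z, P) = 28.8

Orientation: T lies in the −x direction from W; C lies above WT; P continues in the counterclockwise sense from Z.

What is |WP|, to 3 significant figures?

58.5

W is at the origin; WT is horizontal with |WT| = 53.9 and T on the −x side, so T = (-53.9, 0.00). Tangency of A1 to WT means the radius CT is perpendicular to WT, so C = T + (0, 7) = (-53.9, 7.00). On A1, T sits at bearing -90° from C; an 89° counterclockwise sweep puts Z at bearing -1°, so Z = C + 7.0·(cos -1°, sin -1°) = (-46.9, 6.88). A1 meets ZP tangentially, so CZ is at right angles to ZP, so ZP runs along (−sin -1°, cos -1°); with |ZP| = 28.8, P = (-46.4, 35.7). Then |WP| = |P − W| = 58.5.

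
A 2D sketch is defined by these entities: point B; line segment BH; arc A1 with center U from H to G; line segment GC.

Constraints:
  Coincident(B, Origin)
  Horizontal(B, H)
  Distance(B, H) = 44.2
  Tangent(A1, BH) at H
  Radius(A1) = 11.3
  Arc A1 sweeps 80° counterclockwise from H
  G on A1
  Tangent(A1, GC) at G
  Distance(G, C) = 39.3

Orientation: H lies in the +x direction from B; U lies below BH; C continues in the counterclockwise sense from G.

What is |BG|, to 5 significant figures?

34.365

B is at the origin; B and H share the same y with |BH| = 44.2 and H on the +x side, so H = (44.200, 0.0000). A1 meets BH tangentially, so UH is at right angles to BH, so U = H + (0, -11.3) = (44.200, -11.300). On A1, H sits at bearing 90° from U; an 80° counterclockwise sweep puts G at bearing 170°, so G = U + 11.3·(cos 170°, sin 170°) = (33.072, -9.3378). Then |BG| = |G − B| = 34.365.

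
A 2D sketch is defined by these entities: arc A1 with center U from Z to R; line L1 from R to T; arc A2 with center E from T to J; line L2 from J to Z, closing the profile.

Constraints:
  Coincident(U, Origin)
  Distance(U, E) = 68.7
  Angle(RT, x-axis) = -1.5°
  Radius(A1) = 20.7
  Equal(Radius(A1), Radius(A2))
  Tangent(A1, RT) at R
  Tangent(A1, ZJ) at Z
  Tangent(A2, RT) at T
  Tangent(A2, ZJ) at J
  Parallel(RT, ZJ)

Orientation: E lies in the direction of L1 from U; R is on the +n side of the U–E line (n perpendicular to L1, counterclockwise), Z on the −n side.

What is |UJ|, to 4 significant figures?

71.75

The slot axis is L1's direction at -1.5°, so u = (cos -1.5°, sin -1.5°) = (0.9997, -0.02618) and n = (−sin -1.5°, cos -1.5°) = (0.02618, 0.9997). U is at the origin and E lies 68.7 along u from U, so E = 68.7·u = (68.68, -1.798). Tangency of A1 to both parallel lines with radius 20.7 puts R and Z at U ± 20.7·n: R = (0.5419, 20.69), Z = (-0.5419, -20.69). Equal radii place T and J the same way about E: T = E + 20.7·n = (69.22, 18.89), J = E − 20.7·n = (68.13, -22.49). Then |UJ| = |J − U| = 71.75.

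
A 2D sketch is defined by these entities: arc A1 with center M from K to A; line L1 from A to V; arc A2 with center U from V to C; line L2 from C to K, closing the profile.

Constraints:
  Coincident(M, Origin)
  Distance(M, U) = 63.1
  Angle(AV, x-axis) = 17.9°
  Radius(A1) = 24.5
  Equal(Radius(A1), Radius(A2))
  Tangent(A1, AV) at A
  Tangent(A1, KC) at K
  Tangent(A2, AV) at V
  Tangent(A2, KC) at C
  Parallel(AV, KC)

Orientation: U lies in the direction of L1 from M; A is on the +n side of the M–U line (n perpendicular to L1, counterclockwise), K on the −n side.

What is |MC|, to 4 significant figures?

67.69

The slot axis is L1's direction at 17.9°, so u = (cos 17.9°, sin 17.9°) = (0.9516, 0.3074) and n = (−sin 17.9°, cos 17.9°) = (-0.3074, 0.9516). M is at the origin and U lies 63.1 along u from M, so U = 63.1·u = (60.05, 19.39). Tangency of A1 to both parallel lines with radius 24.5 puts A and K at M ± 24.5·n: A = (-7.530, 23.31), K = (7.530, -23.31). Equal radii place V and C the same way about U: V = U + 24.5·n = (52.52, 42.71), C = U − 24.5·n = (67.58, -3.920). Then |MC| = |C − M| = 67.69.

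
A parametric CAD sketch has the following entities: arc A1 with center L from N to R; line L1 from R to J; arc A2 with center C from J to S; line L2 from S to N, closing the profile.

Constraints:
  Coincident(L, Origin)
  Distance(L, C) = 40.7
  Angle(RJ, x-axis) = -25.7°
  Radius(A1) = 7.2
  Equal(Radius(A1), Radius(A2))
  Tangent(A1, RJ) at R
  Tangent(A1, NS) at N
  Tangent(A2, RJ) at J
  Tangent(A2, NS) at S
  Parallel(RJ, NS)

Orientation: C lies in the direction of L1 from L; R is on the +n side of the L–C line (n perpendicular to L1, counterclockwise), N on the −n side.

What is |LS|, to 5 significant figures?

41.332

Tangency of A1 to both parallel lines with radius 7.2 puts R and N at L ± 7.2·n: R = (3.1223, 6.4878), N = (-3.1223, -6.4878). Equal radii place J and S the same way about C: J = C + 7.2·n = (39.796, -11.162), S = C − 7.2·n = (33.551, -24.138). Then |LS| = |S − L| = 41.332.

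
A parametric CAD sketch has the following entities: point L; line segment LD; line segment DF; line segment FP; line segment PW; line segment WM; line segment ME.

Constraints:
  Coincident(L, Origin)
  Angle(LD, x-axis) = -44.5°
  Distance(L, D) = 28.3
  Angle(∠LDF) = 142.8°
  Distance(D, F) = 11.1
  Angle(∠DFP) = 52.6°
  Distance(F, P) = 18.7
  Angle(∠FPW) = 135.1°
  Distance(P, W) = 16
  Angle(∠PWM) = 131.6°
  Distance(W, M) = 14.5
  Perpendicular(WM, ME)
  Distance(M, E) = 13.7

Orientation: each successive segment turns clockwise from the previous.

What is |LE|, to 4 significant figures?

20.43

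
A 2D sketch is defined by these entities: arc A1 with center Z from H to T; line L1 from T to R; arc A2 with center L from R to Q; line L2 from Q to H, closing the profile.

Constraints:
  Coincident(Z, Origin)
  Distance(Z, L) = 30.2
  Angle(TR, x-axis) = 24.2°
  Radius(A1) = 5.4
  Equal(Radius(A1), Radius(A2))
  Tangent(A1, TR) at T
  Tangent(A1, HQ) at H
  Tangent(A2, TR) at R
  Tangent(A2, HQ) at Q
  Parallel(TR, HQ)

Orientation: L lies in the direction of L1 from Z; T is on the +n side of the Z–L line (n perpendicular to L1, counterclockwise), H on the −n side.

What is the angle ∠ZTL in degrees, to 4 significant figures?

79.86°

Z is at the origin and L lies 30.2 along u from Z, so L = 30.2·u = (27.55, 12.38). Tangency of A1 to both parallel lines with radius 5.4 puts T and H at Z ± 5.4·n: T = (-2.214, 4.925), H = (2.214, -4.925). Then cos ∠ZTL = TZ·TL / (|TZ||TL|), giving 79.86°.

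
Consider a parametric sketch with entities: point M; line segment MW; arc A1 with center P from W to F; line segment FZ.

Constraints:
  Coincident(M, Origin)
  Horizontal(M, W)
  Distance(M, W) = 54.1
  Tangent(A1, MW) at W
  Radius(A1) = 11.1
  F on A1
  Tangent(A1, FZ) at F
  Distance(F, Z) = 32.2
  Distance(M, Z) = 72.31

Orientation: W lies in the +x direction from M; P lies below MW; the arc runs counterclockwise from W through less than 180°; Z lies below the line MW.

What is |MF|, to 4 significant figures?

46.54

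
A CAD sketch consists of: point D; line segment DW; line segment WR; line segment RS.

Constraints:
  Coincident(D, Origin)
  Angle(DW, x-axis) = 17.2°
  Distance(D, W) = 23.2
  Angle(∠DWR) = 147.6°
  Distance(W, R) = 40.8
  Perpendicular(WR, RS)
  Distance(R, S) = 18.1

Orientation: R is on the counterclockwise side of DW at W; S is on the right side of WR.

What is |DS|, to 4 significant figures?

67.67

∠DWR = 147.6°, so WR runs at 17.2° + (180° − 147.6°) = 49.60° from the x-axis; with |WR| = 40.8, R = W + 40.8·(cos 49.60°, sin 49.60°) = (48.61, 37.93). WR is perpendicular to RS; with |RS| = 18.1 on the right of WR, S = R + 18.1·(0.7615, -0.6481) = (62.39, 26.20). Then |DS| = |S − D| = 67.67.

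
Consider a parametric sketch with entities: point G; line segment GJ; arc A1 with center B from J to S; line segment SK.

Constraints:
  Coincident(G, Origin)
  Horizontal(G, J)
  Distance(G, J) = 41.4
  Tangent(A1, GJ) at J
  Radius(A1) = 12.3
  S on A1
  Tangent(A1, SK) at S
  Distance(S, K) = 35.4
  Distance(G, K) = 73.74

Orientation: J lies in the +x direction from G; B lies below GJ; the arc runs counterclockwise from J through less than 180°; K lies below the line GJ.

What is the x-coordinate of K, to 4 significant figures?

57.53

Checks: |BS| = 12.30 ✓; ∠(BS, SK) = 90.00° ✓; |SK| = 35.40 ✓; |GK| = 73.74 ✓.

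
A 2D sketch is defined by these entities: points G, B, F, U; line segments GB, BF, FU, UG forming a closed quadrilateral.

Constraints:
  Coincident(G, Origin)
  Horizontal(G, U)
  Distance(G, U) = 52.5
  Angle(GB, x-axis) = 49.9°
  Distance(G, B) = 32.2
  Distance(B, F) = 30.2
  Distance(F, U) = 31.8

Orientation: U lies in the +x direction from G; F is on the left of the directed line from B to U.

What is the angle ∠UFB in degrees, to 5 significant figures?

80.773°

G is at the origin; GU is horizontal with |GU| = 52.5 and U in +x, so U = (52.5, 0). GB runs at 49.9° with |GB| = 32.2, so B = (20.741, 24.630). F is determined by |BF| = 30.2 and |FU| = 31.8 together: it lies at the intersection of circle(B, 30.2) and circle(U, 31.8). With |BU| = 40.191, the foot of the radical line on BU is 18.861 from B and the perpendicular offset is √(30.2² − 18.861²) = 23.586. Taking the left-of-BU solution: F = (50.099, 31.709).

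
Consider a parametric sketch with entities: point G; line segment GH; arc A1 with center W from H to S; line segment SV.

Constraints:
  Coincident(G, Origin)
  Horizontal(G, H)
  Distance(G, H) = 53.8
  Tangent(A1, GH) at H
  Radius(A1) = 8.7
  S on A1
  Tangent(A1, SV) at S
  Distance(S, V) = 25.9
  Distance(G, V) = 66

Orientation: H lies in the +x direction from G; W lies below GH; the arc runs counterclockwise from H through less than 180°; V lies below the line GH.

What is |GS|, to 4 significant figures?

47.25

Checks: |WS| = 8.700 ✓; ∠(WS, SV) = 90.00° ✓; |SV| = 25.90 ✓; |GV| = 66.00 ✓.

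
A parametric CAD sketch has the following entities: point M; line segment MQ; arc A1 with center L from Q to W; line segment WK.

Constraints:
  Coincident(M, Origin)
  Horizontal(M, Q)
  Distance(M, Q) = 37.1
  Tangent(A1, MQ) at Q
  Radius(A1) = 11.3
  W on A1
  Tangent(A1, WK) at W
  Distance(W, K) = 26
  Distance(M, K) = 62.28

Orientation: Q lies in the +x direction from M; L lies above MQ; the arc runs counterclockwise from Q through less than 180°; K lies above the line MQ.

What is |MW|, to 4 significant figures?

49.44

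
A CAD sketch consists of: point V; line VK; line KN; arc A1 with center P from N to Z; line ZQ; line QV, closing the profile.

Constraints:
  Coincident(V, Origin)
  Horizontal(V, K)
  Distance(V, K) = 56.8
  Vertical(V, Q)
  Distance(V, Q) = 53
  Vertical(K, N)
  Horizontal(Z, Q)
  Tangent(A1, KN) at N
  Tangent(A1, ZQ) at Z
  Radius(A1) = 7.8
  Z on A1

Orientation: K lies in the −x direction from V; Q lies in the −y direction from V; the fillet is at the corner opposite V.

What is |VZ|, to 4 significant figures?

72.18

V is at the origin; VK is horizontal with |VK| = 56.8 and K on the −x side, so K = (-56.80, 0.000). V and Q share the same x with |VQ| = 53.0 and Q on the −y side, so Q = (0.000, -53.00). The virtual corner opposite V is at (-56.80, -53.00). Since A1 is tangent to KN there, PN ⟂ KN and tangency of A1 to ZQ means the radius PZ is perpendicular to ZQ, with radius 7.8, so the center P sits 7.8 in from both sides at P = (-49.00, -45.20). That places the tangent points at N = (-56.80, -45.20) on KN and Z = (-49.00, -53.00) on ZQ. Then |VZ| = |Z − V| = 72.18.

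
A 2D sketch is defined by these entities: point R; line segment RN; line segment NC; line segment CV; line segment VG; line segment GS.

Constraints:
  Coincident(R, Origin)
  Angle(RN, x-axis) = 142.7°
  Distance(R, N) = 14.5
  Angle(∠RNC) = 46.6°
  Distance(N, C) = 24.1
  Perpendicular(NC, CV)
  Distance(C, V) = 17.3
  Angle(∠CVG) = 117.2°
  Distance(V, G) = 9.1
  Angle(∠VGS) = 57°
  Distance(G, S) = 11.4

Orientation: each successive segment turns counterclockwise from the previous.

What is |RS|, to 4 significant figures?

7.208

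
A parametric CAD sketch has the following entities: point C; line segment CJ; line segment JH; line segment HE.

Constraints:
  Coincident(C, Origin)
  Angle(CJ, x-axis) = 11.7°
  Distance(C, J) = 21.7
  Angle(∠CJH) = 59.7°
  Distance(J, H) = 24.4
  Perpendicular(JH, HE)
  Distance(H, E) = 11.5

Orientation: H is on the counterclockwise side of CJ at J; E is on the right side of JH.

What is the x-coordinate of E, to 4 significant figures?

13.47

C is at the origin; CJ runs at 11.7° with length 21.7, so J = 21.7·(cos 11.7°, sin 11.7°) = (21.25, 4.400). ∠CJH = 59.7°, so JH runs at 11.7° + (180° − 59.7°) = 132.0° from the x-axis; with |JH| = 24.4, H = J + 24.4·(cos 132.0°, sin 132.0°) = (4.922, 22.53). JH ⟂ HE; with |HE| = 11.5 on the right of JH, E = H + 11.5·(0.7431, 0.6691) = (13.47, 30.23). So E.x = 13.47.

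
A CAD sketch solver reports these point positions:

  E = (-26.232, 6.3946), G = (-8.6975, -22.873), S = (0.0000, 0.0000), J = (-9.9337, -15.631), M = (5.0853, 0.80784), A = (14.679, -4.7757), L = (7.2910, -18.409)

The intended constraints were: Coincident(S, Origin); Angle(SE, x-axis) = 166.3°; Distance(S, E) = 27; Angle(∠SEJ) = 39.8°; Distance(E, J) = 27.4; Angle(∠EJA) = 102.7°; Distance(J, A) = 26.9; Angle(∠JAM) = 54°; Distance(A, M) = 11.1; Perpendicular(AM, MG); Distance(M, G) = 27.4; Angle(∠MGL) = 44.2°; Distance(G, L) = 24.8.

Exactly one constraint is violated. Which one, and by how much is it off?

Distance(G, L) = 24.8 — off by 8.20.

S = (0.00, 0.00) ✓; SE at 166.3° ✓; |SE| = 27.00 ✓; ∠SEJ = 39.80° ✓; |EJ| = 27.40 ✓; ∠EJA = 102.7° ✓; |JA| = 26.90 ✓; ∠JAM = 54.00° ✓; |AM| = 11.10 ✓; ∠(AM, MG) = 90.00° ✓; |MG| = 27.40 ✓; ∠MGL = 44.20° ✓; |GL| = 16.60 ✗.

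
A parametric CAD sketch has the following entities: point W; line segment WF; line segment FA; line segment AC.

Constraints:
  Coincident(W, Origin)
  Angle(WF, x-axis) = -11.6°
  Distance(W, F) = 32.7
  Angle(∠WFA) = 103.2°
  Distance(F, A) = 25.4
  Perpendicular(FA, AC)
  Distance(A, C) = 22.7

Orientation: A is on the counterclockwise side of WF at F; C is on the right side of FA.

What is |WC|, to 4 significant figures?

63.67

W is at the origin; WF runs at -11.6° with length 32.7, so F = 32.7·(cos -11.6°, sin -11.6°) = (32.03, -6.575). ∠WFA = 103.2°, so FA runs at -11.6° + (180° − 103.2°) = 65.20° from the x-axis; with |FA| = 25.4, A = F + 25.4·(cos 65.20°, sin 65.20°) = (42.69, 16.48). FA ⟂ AC; with |AC| = 22.7 on the right of FA, C = A + 22.7·(0.9078, -0.4195) = (63.29, 6.961). Then |WC| = |C − W| = 63.67.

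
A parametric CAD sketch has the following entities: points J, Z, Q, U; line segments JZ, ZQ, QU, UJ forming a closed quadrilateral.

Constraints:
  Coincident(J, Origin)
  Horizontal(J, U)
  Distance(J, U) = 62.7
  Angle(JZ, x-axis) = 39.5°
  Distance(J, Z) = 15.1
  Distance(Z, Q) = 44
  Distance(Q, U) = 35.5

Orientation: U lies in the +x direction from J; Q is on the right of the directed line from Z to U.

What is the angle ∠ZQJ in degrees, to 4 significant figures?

19.20°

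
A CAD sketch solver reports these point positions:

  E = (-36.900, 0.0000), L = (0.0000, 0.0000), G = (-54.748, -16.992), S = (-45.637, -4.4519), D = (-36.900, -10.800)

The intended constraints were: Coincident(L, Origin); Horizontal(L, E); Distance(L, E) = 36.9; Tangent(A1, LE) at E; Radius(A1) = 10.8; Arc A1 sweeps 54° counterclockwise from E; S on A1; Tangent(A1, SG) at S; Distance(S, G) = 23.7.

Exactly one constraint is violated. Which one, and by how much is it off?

Distance(S, G) = 23.7 — off by 8.20.

L = (0.00, 0.00) ✓; L.y = 0.00, E.y = 0.00 ✓; |LE| = 36.90 ✓; ∠(DE, EL) = 90.00° ✓; |DE| = 10.80 ✓; bearing(D→S) − bearing(D→E) = 54.00° ✓; |DS| = 10.80 ✓; ∠(DS, SG) = 90.00° ✓; |SG| = 15.50 ✗.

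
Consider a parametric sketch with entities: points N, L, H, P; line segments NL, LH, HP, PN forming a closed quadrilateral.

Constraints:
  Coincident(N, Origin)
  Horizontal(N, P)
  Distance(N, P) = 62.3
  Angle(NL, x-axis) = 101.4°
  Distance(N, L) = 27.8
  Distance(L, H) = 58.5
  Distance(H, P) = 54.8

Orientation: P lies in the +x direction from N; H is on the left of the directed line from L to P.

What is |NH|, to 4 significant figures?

70.72

Checks: N.y = 0.00, P.y = 0.00 ✓; |LH| = 58.50 ✓; |HP| = 54.80 ✓.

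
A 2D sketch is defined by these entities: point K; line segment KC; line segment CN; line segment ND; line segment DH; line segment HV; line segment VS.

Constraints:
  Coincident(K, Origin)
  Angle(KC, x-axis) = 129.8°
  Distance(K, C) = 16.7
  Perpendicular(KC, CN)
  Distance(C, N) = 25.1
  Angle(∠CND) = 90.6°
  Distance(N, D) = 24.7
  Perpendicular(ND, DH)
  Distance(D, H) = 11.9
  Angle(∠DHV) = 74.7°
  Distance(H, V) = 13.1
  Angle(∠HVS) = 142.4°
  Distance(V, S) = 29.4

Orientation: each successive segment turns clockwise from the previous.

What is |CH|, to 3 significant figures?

28.2

∠CND = 90.6° gives ND at -49.6° from the x-axis; with |ND| = 24.7, D = (24.6, 10.1). The perpendicularity gives DH at right angles to ND, so DH runs at -140°; with |DH| = 11.9, H = (15.5, 2.37). Then |CH| = |H − C| = 28.2.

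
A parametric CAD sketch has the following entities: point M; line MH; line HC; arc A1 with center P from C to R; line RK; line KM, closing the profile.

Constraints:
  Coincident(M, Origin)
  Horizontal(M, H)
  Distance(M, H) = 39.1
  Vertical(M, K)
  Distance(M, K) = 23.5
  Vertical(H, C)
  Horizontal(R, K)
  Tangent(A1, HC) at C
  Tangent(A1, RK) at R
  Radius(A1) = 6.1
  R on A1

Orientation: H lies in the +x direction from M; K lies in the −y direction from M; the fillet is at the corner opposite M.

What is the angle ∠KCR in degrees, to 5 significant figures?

36.133°

M is at the origin; MH is horizontal with |MH| = 39.1 and H on the +x side, so H = (39.100, 0.0000). M and K share the same x with |MK| = 23.5 and K on the −y side, so K = (0.0000, -23.500). The virtual corner opposite M is at (39.100, -23.500). A1 meets HC tangentially, so PC is at right angles to HC and tangency of A1 to RK means the radius PR is perpendicular to RK, with radius 6.1, so the center P sits 6.1 in from both sides at P = (33.000, -17.400). That places the tangent points at C = (39.100, -17.400) on HC and R = (33.000, -23.500) on RK. Then cos ∠KCR = CK·CR / (|CK||CR|), giving 36.133°.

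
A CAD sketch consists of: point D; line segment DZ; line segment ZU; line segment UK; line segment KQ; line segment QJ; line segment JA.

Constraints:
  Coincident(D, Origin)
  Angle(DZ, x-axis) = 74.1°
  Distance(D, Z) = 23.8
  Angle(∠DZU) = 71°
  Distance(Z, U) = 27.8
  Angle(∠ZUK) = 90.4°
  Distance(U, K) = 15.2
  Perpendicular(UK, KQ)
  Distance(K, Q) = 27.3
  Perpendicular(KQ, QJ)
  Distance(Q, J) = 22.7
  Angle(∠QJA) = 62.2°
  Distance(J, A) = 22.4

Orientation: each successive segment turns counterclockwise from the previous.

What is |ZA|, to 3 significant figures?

20.6

D is at the origin; DZ runs at 74.1° with length 23.8, so Z = (6.52, 22.9). ∠DZU = 71.0° gives ZU at -177° from the x-axis; with |ZU| = 27.8, U = (-21.2, 21.4). ∠ZUK = 90.4° gives UK at -87.3° from the x-axis; with |UK| = 15.2, K = (-20.5, 6.20). The perpendicularity gives KQ at right angles to UK, so KQ runs at 2.70°; with |KQ| = 27.3, Q = (6.75, 7.49). KQ ⟂ QJ, so QJ runs at 92.7°; with |QJ| = 22.7, J = (5.68, 30.2). ∠QJA = 62.2° gives JA at -149° from the x-axis; with |JA| = 22.4, A = (-13.6, 18.8). Then |ZA| = |A − Z| = 20.6.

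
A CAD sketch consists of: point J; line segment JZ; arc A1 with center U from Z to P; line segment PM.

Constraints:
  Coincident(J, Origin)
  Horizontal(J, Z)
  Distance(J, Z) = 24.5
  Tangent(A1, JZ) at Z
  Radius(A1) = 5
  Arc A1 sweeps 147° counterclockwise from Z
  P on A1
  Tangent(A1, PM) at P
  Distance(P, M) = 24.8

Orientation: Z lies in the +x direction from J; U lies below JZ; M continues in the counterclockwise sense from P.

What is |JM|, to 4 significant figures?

48.25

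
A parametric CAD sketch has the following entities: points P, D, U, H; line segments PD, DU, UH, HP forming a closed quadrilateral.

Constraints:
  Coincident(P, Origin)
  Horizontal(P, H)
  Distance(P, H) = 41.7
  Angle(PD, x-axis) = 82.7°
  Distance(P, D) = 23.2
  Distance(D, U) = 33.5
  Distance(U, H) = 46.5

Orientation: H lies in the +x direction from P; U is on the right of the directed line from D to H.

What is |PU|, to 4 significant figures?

10.50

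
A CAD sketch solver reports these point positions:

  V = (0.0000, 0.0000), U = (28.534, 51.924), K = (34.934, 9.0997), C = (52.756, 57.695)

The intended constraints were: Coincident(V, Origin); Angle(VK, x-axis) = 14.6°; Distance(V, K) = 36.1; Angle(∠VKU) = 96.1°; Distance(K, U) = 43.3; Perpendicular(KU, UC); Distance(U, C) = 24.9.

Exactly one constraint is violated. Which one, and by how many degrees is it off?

Perpendicular(KU, UC) — off by 4.90°.

V = (0.00, 0.00) ✓; VK at 14.60° ✓; |VK| = 36.10 ✓; ∠VKU = 96.10° ✓; |KU| = 43.30 ✓; ∠(KU, UC) = 85.10° ✗; |UC| = 24.90 ✓.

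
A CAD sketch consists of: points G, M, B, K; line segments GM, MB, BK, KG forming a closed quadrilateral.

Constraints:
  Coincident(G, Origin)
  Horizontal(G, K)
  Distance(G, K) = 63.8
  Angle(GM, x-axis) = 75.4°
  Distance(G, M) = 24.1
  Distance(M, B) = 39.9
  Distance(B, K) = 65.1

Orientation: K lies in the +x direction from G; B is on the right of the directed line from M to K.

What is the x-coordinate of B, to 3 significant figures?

0.753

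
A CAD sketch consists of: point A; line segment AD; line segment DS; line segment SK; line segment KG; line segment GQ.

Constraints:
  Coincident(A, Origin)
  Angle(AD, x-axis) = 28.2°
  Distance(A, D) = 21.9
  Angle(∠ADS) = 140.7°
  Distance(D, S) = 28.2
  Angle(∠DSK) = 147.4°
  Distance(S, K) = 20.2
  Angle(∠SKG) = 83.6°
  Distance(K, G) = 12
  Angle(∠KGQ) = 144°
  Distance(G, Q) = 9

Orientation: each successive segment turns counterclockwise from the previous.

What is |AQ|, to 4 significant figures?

46.73

A is at the origin; AD runs at 28.2° with length 21.9, so D = (19.30, 10.35). ∠ADS = 140.7° gives DS at 67.50° from the x-axis; with |DS| = 28.2, S = (30.09, 36.40). ∠DSK = 147.4° gives SK at 100.1° from the x-axis; with |SK| = 20.2, K = (26.55, 56.29). ∠SKG = 83.6° gives KG at -163.5° from the x-axis; with |KG| = 12.0, G = (15.04, 52.88). ∠KGQ = 144.0° gives GQ at -127.5° from the x-axis; with |GQ| = 9.0, Q = (9.565, 45.74). Then |AQ| = |Q − A| = 46.73.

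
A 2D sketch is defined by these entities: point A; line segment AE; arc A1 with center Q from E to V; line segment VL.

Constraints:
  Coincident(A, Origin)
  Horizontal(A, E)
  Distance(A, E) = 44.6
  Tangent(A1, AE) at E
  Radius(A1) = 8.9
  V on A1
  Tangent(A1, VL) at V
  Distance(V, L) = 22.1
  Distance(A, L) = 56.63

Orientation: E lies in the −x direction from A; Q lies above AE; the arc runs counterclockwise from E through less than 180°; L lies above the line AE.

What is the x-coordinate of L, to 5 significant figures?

-46.258

A is at the origin; A and E share the same y with |AE| = 44.6 and E on the −x side, so E = (-44.600, 0.0000). Since A1 is tangent to AE there, QE ⟂ AE, so Q = E + (0, 8.9) = (-44.600, 8.9000). Since QV ⟂ VL (tangency), |QL| = √(8.9² + 22.1²) = 23.825 regardless of where V sits on A1. So L lies on both circle(A, 56.63) and circle(Q, 23.825); the above-AE intersection is L = (-46.258, 32.667). V is the foot of the tangent from L: V = (-36.596, 12.791).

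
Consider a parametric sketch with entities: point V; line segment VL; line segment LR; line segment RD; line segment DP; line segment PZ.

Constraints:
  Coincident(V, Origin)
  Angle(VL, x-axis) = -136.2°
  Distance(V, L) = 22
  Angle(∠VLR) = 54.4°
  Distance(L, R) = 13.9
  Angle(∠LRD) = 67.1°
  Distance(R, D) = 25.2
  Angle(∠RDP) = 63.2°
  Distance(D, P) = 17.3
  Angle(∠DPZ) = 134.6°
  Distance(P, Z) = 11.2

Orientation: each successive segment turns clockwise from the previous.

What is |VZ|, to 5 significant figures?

26.821

V is at the origin; VL runs at -136.2° with length 22.0, so L = (-15.879, -15.227). ∠VLR = 54.4° gives LR at 98.200° from the x-axis; with |LR| = 13.9, R = (-17.861, -1.4693). ∠LRD = 67.1° gives RD at -14.700° from the x-axis; with |RD| = 25.2, D = (6.5139, -7.8640). ∠RDP = 63.2° gives DP at -131.50° from the x-axis; with |DP| = 17.3, P = (-4.9494, -20.821). ∠DPZ = 134.6° gives PZ at -176.90° from the x-axis; with |PZ| = 11.2, Z = (-16.133, -21.427). Then |VZ| = |Z − V| = 26.821.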